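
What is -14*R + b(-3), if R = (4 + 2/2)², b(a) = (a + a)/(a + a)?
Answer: -349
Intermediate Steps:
b(a) = 1 (b(a) = (2*a)/((2*a)) = (2*a)*(1/(2*a)) = 1)
R = 25 (R = (4 + 2*(½))² = (4 + 1)² = 5² = 25)
-14*R + b(-3) = -14*25 + 1 = -350 + 1 = -349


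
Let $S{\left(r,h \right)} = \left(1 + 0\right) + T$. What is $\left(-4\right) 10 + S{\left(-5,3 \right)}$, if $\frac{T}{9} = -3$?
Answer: $-66$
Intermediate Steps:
$T = -27$ ($T = 9 \left(-3\right) = -27$)
$S{\left(r,h \right)} = -26$ ($S{\left(r,h \right)} = \left(1 + 0\right) - 27 = 1 - 27 = -26$)
$\left(-4\right) 10 + S{\left(-5,3 \right)} = \left(-4\right) 10 - 26 = -40 - 26 = -66$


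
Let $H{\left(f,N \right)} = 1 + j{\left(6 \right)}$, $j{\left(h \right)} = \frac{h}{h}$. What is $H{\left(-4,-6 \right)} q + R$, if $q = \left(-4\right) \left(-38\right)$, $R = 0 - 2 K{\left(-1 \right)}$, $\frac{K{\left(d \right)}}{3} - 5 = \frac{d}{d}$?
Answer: $268$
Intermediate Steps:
$j{\left(h \right)} = 1$
$K{\left(d \right)} = 18$ ($K{\left(d \right)} = 15 + 3 \frac{d}{d} = 15 + 3 \cdot 1 = 15 + 3 = 18$)
$H{\left(f,N \right)} = 2$ ($H{\left(f,N \right)} = 1 + 1 = 2$)
$R = -36$ ($R = 0 - 36 = -36$)
$q = 152$
$H{\left(-4,-6 \right)} q + R = 2 \cdot 152 - 36 = 304 - 36 = 268$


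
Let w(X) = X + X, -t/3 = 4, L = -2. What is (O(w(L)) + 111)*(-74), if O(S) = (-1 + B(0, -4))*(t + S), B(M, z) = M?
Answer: -9398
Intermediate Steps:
t = -12 (t = -3*4 = -12)
w(X) = 2*X
O(S) = 12 - S (O(S) = (-1 + 0)*(-12 + S) = -(-12 + S) = 12 - S)
(O(w(L)) + 111)*(-74) = ((12 - 2*(-2)) + 111)*(-74) = ((12 - 1*(-4)) + 111)*(-74) = ((12 + 4) + 111)*(-74) = (16 + 111)*(-74) = 127*(-74) = -9398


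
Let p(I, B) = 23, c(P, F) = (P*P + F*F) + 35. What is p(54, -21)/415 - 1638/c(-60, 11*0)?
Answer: -119233/301705 ≈ -0.39520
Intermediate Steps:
c(P, F) = 35 + F**2 + P**2 (c(P, F) = (P**2 + F**2) + 35 = (F**2 + P**2) + 35 = 35 + F**2 + P**2)
p(54, -21)/415 - 1638/c(-60, 11*0) = 23/415 - 1638/(35 + (11*0)**2 + (-60)**2) = 23*(1/415) - 1638/(35 + 0**2 + 3600) = 23/415 - 1638/(35 + 0 + 3600) = 23/415 - 1638/3635 = -119233/301705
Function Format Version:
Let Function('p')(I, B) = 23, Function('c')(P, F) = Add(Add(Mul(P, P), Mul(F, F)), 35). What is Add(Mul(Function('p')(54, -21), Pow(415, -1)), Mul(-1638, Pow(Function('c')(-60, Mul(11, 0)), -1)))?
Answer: Rational(-119233, 301705) ≈ -0.39520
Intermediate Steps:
Function('c')(P, F) = Add(35, Pow(F, 2), Pow(P, 2)) (Function('c')(P, F) = Add(Add(Pow(P, 2), Pow(F, 2)), 35) = Add(Add(Pow(F, 2), Pow(P, 2)), 35) = Add(35, Pow(F, 2), Pow(P, 2)))
Add(Mul(Function('p')(54, -21), Pow(415, -1)), Mul(-1638, Pow(Function('c')(-60, Mul(11, 0)), -1))) = Add(Mul(23, Pow(415, -1)), Mul(-1638, Pow(Add(35, Pow(Mul(11, 0), 2), Pow(-60, 2)), -1))) = Add(Mul(23, Rational(1, 415)), Mul(-1638, Pow(Add(35, Pow(0, 2), 3600), -1))) = Add(Rational(23, 415), Mul(-1638, Pow(Add(35, 0, 3600), -1))) = Add(Rational(23, 415), Mul(-1638, Pow(3635, -1))) = Add(Rational(23, 415), Mul(-1638, Rational(1, 3635))) = Add(Rational(23, 415), Rational(-1638, 3635)) = Rational(-119233, 301705)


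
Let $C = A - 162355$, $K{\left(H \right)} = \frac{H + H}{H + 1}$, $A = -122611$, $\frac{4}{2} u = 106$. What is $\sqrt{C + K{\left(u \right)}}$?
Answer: $\frac{7 i \sqrt{471063}}{9} \approx 533.82 i$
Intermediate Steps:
$u = 53$ ($u = \frac{1}{2} \cdot 106 = 53$)
$K{\left(H \right)} = \frac{2 H}{1 + H}$
$C = -284966$ ($C = -122611 - 162355 = -284966$)
$\sqrt{C + K{\left(u \right)}} = \sqrt{-284966 + 2 \cdot 53 \frac{1}{1 + 53}} = \sqrt{-284966 + 2 \cdot 53 \cdot \frac{1}{54}} = \sqrt{-284966 + \frac{53}{27}} = \sqrt{- \frac{7694029}{27}} = \frac{7 i \sqrt{471063}}{9}$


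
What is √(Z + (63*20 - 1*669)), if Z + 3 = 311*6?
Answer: √2454 ≈ 49.538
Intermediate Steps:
Z = 1863 (Z = -3 + 311*6 = -3 + 1866 = 1863)
√(Z + (63*20 - 1*669)) = √(1863 + (63*20 - 1*669)) = √(1863 + (1260 - 669)) = √(1863 + 591) = √2454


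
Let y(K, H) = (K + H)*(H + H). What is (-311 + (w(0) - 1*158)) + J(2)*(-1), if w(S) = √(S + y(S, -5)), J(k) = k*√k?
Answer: -469 + 3*√2 ≈ -464.76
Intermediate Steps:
J(k) = k^(3/2)
y(K, H) = 2*H*(H + K) (y(K, H) = (H + K)*(2*H) = 2*H*(H + K))
w(S) = √(50 - 9*S) (w(S) = √(S + 2*(-5)*(-5 + S)) = √(S + (50 - 10*S)) = √(50 - 9*S))
(-311 + (w(0) - 1*158)) + J(2)*(-1) = (-311 + (√(50 - 9*0) - 1*158)) + 2^(3/2)*(-1) = (-311 + (√(50 + 0) - 158)) + (2*√2)*(-1) = (-311 + (√50 - 158)) - 2*√2 = (-311 + (5*√2 - 158)) - 2*√2 = (-311 + (-158 + 5*√2)) - 2*√2 = (-469 + 5*√2) - 2*√2 = -469 + 3*√2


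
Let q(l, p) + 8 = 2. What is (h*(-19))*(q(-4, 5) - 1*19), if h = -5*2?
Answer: -4750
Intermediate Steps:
q(l, p) = -6 (q(l, p) = -8 + 2 = -6)
h = -10
(h*(-19))*(q(-4, 5) - 1*19) = (-10*(-19))*(-6 - 1*19) = 190*(-6 - 19) = 190*(-25) = -4750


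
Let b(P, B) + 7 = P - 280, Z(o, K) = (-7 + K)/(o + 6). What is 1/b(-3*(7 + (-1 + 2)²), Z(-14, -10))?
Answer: -1/311 ≈ -0.0032154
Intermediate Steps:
Z(o, K) = (-7 + K)/(6 + o)
b(P, B) = -287 + P (b(P, B) = -7 + (P - 280) = -7 + (-280 + P) = -287 + P)
1/b(-3*(7 + (-1 + 2)²), Z(-14, -10)) = 1/(-287 - 3*(7 + (-1 + 2)²)) = 1/(-287 - 3*(7 + 1²)) = 1/(-287 - 3*(7 + 1)) = 1/(-287 - 3*8) = 1/(-287 - 24) = 1/(-311) = -1/311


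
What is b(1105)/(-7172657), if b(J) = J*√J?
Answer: -65*√1105/421921 ≈ -0.0051211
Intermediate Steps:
b(J) = J^(3/2)
b(1105)/(-7172657) = 1105^(3/2)/(-7172657) = (1105*√1105)*(-1/7172657) = -65*√1105/421921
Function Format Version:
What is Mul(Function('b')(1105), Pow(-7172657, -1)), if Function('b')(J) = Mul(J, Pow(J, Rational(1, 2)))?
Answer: Mul(Rational(-65, 421921), Pow(1105, Rational(1, 2))) ≈ -0.0051211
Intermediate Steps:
Function('b')(J) = Pow(J, Rational(3, 2))
Mul(Function('b')(1105), Pow(-7172657, -1)) = Mul(Pow(1105, Rational(3, 2)), Pow(-7172657, -1)) = Mul(Mul(1105, Pow(1105, Rational(1, 2))), Rational(-1, 7172657)) = Mul(Rational(-65, 421921), Pow(1105, Rational(1, 2)))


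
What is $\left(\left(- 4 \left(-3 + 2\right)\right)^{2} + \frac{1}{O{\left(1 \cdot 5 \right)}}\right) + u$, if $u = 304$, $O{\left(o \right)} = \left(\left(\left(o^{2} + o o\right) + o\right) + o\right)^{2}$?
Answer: $\frac{1152001}{3600} \approx 320.0$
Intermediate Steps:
$O{\left(o \right)} = \left(2 o + 2 o^{2}\right)^{2}$ ($O{\left(o \right)} = \left(\left(\left(o^{2} + o^{2}\right) + o\right) + o\right)^{2} = \left(\left(2 o^{2} + o\right) + o\right)^{2} = \left(\left(o + 2 o^{2}\right) + o\right)^{2} = \left(2 o + 2 o^{2}\right)^{2}$)
$\left(\left(- 4 \left(-3 + 2\right)\right)^{2} + \frac{1}{O{\left(1 \cdot 5 \right)}}\right) + u = \left(\left(- 4 \left(-3 + 2\right)\right)^{2} + \frac{1}{4 \left(1 \cdot 5\right)^{2} \left(1 + 1 \cdot 5\right)^{2}}\right) + 304 = \left(\left(\left(-4\right) \left(-1\right)\right)^{2} + \frac{1}{4 \cdot 5^{2} \left(1 + 5\right)^{2}}\right) + 304 = \left(4^{2} + \frac{1}{4 \cdot 25 \cdot 6^{2}}\right) + 304 = \left(16 + \frac{1}{4 \cdot 25 \cdot 36}\right) + 304 = \left(16 + \frac{1}{3600}\right) + 304 = \frac{57601}{3600} + 304 = \frac{1152001}{3600}$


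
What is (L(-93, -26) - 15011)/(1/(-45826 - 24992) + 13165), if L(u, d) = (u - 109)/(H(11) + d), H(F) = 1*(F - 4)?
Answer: -20183625726/17714060411 ≈ -1.1394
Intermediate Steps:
H(F) = -4 + F (H(F) = 1*(-4 + F) = -4 + F)
L(u, d) = (-109 + u)/(7 + d) (L(u, d) = (u - 109)/((-4 + 11) + d) = (-109 + u)/(7 + d))
(L(-93, -26) - 15011)/(1/(-45826 - 24992) + 13165) = ((-109 - 93)/(7 - 26) - 15011)/(1/(-45826 - 24992) + 13165) = (-202/(-19) - 15011)/(1/(-70818) + 13165) = (-1/19*(-202) - 15011)/(-1/70818 + 13165) = (202/19 - 15011)/(932318969/70818) = -285007/19*70818/932318969 = -20183625726/17714060411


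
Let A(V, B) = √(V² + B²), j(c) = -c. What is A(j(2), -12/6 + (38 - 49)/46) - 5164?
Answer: -5164 + √19073/46 ≈ -5161.0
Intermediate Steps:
A(V, B) = √(B² + V²)
A(j(2), -12/6 + (38 - 49)/46) - 5164 = √((-12/6 + (38 - 49)/46)² + (-1*2)²) - 5164 = √((-12*⅙ - 11*1/46)² + (-2)²) - 5164 = √((-2 - 11/46)² + 4) - 5164 = √((-103/46)² + 4) - 5164 = √(10609/2116 + 4) - 5164 = √(19073/2116) - 5164 = √19073/46 - 5164 = -5164 + √19073/46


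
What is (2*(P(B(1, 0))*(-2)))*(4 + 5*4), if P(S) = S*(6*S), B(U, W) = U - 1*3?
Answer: -2304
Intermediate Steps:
B(U, W) = -3 + U (B(U, W) = U - 3 = -3 + U)
P(S) = 6*S²
(2*(P(B(1, 0))*(-2)))*(4 + 5*4) = (2*((6*(-3 + 1)²)*(-2)))*(4 + 5*4) = (2*((6*(-2)²)*(-2)))*(4 + 20) = (2*((6*4)*(-2)))*24 = (2*(24*(-2)))*24 = (2*(-48))*24 = -96*24 = -2304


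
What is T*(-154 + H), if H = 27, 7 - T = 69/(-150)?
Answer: -47371/50 ≈ -947.42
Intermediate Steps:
T = 373/50 (T = 7 - 69/(-150) = 7 - 69*(-1)/150 = 7 - 1*(-23/50) = 7 + 23/50 = 373/50 ≈ 7.4600)
T*(-154 + H) = 373*(-154 + 27)/50 = (373/50)*(-127) = -47371/50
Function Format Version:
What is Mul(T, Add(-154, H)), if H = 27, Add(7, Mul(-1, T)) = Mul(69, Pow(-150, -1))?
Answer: Rational(-47371, 50) ≈ -947.42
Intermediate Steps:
T = Rational(373, 50) (T = Add(7, Mul(-1, Mul(69, Pow(-150, -1)))) = Add(7, Mul(-1, Mul(69, Rational(-1, 150)))) = Add(7, Mul(-1, Rational(-23, 50))) = Add(7, Rational(23, 50)) = Rational(373, 50) ≈ 7.4600)
Mul(T, Add(-154, H)) = Mul(Rational(373, 50), Add(-154, 27)) = Mul(Rational(373, 50), -127) = Rational(-47371, 50)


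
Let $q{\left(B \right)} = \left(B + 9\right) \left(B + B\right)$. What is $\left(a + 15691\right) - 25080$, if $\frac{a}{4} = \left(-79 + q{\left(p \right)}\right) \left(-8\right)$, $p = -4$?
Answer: $-5581$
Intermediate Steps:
$q{\left(B \right)} = 2 B \left(9 + B\right)$ ($q{\left(B \right)} = \left(9 + B\right) 2 B = 2 B \left(9 + B\right)$)
$a = 3808$ ($a = 4 \left(-79 + 2 \left(-4\right) \left(9 - 4\right)\right) \left(-8\right) = 4 \left(-79 + 2 \left(-4\right) 5\right) \left(-8\right) = 4 \left(-79 - 40\right) \left(-8\right) = 4 \left(\left(-119\right) \left(-8\right)\right) = 4 \cdot 952 = 3808$)
$\left(a + 15691\right) - 25080 = \left(3808 + 15691\right) - 25080 = 19499 - 25080 = -5581$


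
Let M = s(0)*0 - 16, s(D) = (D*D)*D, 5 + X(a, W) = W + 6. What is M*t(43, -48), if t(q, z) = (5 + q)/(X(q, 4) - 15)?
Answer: 384/5 ≈ 76.800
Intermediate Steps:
X(a, W) = 1 + W (X(a, W) = -5 + (W + 6) = -5 + (6 + W) = 1 + W)
s(D) = D³ (s(D) = D²*D = D³)
t(q, z) = -½ - q/10 (t(q, z) = (5 + q)/((1 + 4) - 15) = (5 + q)/(5 - 15) = (5 + q)/(-10) = (5 + q)*(-⅒) = -½ - q/10)
M = -16 (M = 0³*0 - 16 = 0*0 - 16 = 0 - 16 = -16)
M*t(43, -48) = -16*(-½ - ⅒*43) = -16*(-½ - 43/10) = -16*(-24/5) = 384/5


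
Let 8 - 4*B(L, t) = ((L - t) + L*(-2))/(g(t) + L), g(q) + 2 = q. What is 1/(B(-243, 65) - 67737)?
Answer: -360/24384511 ≈ -1.4763e-5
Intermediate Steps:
g(q) = -2 + q
B(L, t) = 2 - (-L - t)/(4*(-2 + L + t)) (B(L, t) = 2 - ((L - t) + L*(-2))/(4*((-2 + t) + L)) = 2 - ((L - t) - 2*L)/(4*(-2 + L + t)) = 2 - (-L - t)/(4*(-2 + L + t)))
1/(B(-243, 65) - 67737) = 1/((-16 + 9*(-243) + 9*65)/(4*(-2 - 243 + 65)) - 67737) = 1/((¼)*(-16 - 2187 + 585)/(-180) - 67737) = 1/((¼)*(-1/180)*(-1618) - 67737) = 1/(809/360 - 67737) = 1/(-24384511/360) = -360/24384511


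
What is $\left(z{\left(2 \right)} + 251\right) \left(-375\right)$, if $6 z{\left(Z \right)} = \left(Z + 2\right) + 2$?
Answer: $-94500$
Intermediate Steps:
$z{\left(Z \right)} = \frac{2}{3} + \frac{Z}{6}$ ($z{\left(Z \right)} = \frac{\left(Z + 2\right) + 2}{6} = \frac{\left(2 + Z\right) + 2}{6} = \frac{4 + Z}{6} = \frac{2}{3} + \frac{Z}{6}$)
$\left(z{\left(2 \right)} + 251\right) \left(-375\right) = \left(\left(\frac{2}{3} + \frac{1}{6} \cdot 2\right) + 251\right) \left(-375\right) = \left(\left(\frac{2}{3} + \frac{1}{3}\right) + 251\right) \left(-375\right) = \left(1 + 251\right) \left(-375\right) = 252 \left(-375\right) = -94500$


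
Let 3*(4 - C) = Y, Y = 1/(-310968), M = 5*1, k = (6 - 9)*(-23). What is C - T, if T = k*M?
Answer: -318120263/932904 ≈ -341.00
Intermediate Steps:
k = 69 (k = -3*(-23) = 69)
M = 5
Y = -1/310968 ≈ -3.2158e-6
C = 3731617/932904 (C = 4 - ⅓*(-1/310968) = 4 + 1/932904 = 3731617/932904 ≈ 4.0000)
T = 345 (T = 69*5 = 345)
C - T = 3731617/932904 - 1*345 = 3731617/932904 - 345 = -318120263/932904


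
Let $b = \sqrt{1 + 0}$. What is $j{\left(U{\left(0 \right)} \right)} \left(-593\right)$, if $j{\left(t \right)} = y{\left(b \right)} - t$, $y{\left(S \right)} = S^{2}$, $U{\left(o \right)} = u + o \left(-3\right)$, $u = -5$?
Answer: $-3558$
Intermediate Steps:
$U{\left(o \right)} = -5 - 3 o$ ($U{\left(o \right)} = -5 + o \left(-3\right) = -5 - 3 o$)
$b = 1$ ($b = \sqrt{1} = 1$)
$j{\left(t \right)} = 1 - t$ ($j{\left(t \right)} = 1^{2} - t = 1 - t$)
$j{\left(U{\left(0 \right)} \right)} \left(-593\right) = \left(1 - \left(-5 - 0\right)\right) \left(-593\right) = \left(1 - \left(-5 + 0\right)\right) \left(-593\right) = \left(1 - -5\right) \left(-593\right) = \left(1 + 5\right) \left(-593\right) = 6 \left(-593\right) = -3558$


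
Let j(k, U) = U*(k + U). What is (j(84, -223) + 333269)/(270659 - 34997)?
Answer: 8673/5611 ≈ 1.5457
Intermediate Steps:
j(k, U) = U*(U + k)
(j(84, -223) + 333269)/(270659 - 34997) = (-223*(-223 + 84) + 333269)/(270659 - 34997) = (-223*(-139) + 333269)/235662 = (30997 + 333269)*(1/235662) = 364266*(1/235662) = 8673/5611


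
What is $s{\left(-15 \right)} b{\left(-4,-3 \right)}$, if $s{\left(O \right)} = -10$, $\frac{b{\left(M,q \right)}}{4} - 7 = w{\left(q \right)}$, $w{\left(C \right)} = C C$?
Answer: $-640$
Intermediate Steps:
$w{\left(C \right)} = C^{2}$
$b{\left(M,q \right)} = 28 + 4 q^{2}$
$s{\left(-15 \right)} b{\left(-4,-3 \right)} = - 10 \left(28 + 4 \left(-3\right)^{2}\right) = - 10 \left(28 + 4 \cdot 9\right) = - 10 \left(28 + 36\right) = \left(-10\right) 64 = -640$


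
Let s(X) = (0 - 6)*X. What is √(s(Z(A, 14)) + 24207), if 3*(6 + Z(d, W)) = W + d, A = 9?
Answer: √24197 ≈ 155.55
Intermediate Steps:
Z(d, W) = -6 + W/3 + d/3 (Z(d, W) = -6 + (W + d)/3 = -6 + (W/3 + d/3) = -6 + W/3 + d/3)
s(X) = -6*X
√(s(Z(A, 14)) + 24207) = √(-6*(-6 + (⅓)*14 + (⅓)*9) + 24207) = √(-6*(-6 + 14/3 + 3) + 24207) = √(-6*5/3 + 24207) = √(-10 + 24207) = √24197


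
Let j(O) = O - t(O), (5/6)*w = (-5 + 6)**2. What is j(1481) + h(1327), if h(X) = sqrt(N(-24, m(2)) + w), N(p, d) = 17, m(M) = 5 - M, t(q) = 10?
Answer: 1471 + sqrt(455)/5 ≈ 1475.3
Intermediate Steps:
w = 6/5 (w = 6*(-5 + 6)**2/5 = (6/5)*1**2 = (6/5)*1 = 6/5 ≈ 1.2000)
j(O) = -10 + O (j(O) = O - 1*10 = O - 10 = -10 + O)
h(X) = sqrt(455)/5 (h(X) = sqrt(17 + 6/5) = sqrt(91/5) = sqrt(455)/5)
j(1481) + h(1327) = (-10 + 1481) + sqrt(455)/5 = 1471 + sqrt(455)/5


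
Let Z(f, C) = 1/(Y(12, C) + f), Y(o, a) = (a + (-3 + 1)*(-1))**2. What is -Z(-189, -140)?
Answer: -1/18855 ≈ -5.3036e-5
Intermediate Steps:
Y(o, a) = (2 + a)**2 (Y(o, a) = (a - 2*(-1))**2 = (a + 2)**2 = (2 + a)**2)
Z(f, C) = 1/(f + (2 + C)**2) (Z(f, C) = 1/((2 + C)**2 + f) = 1/(f + (2 + C)**2))
-Z(-189, -140) = -1/(-189 + (2 - 140)**2) = -1/(-189 + (-138)**2) = -1/(-189 + 19044) = -1/18855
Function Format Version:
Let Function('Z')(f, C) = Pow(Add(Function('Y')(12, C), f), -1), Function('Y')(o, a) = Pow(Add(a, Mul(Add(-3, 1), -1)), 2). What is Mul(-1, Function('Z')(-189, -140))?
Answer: Rational(-1, 18855) ≈ -5.3036e-5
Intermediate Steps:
Function('Y')(o, a) = Pow(Add(2, a), 2) (Function('Y')(o, a) = Pow(Add(a, Mul(-2, -1)), 2) = Pow(Add(a, 2), 2) = Pow(Add(2, a), 2))
Function('Z')(f, C) = Pow(Add(f, Pow(Add(2, C), 2)), -1) (Function('Z')(f, C) = Pow(Add(Pow(Add(2, C), 2), f), -1) = Pow(Add(f, Pow(Add(2, C), 2)), -1))
Mul(-1, Function('Z')(-189, -140)) = Mul(-1, Pow(Add(-189, Pow(Add(2, -140), 2)), -1)) = Mul(-1, Pow(Add(-189, Pow(-138, 2)), -1)) = Mul(-1, Pow(Add(-189, 19044), -1)) = Mul(-1, Pow(18855, -1)) = Mul(-1, Rational(1, 18855)) = Rational(-1, 18855)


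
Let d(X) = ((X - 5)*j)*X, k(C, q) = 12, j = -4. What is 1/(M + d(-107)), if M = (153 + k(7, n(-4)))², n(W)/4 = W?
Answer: -1/20711 ≈ -4.8284e-5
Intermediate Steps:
n(W) = 4*W
d(X) = X*(20 - 4*X) (d(X) = ((X - 5)*(-4))*X = ((-5 + X)*(-4))*X = (20 - 4*X)*X = X*(20 - 4*X))
M = 27225 (M = (153 + 12)² = 165² = 27225)
1/(M + d(-107)) = 1/(27225 + 4*(-107)*(5 - 1*(-107))) = 1/(27225 + 4*(-107)*(5 + 107)) = 1/(27225 + 4*(-107)*112) = 1/(27225 - 47936) = 1/(-20711) = -1/20711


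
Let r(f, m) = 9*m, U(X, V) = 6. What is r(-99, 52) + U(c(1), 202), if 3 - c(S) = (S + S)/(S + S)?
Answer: 474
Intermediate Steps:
c(S) = 2 (c(S) = 3 - (S + S)/(S + S) = 3 - 2*S/(2*S) = 3 - 2*S*1/(2*S) = 3 - 1*1 = 3 - 1 = 2)
r(-99, 52) + U(c(1), 202) = 9*52 + 6 = 468 + 6 = 474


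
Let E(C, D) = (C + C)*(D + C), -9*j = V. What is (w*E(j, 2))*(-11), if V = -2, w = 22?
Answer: -19360/81 ≈ -239.01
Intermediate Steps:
j = 2/9 (j = -⅑*(-2) = 2/9 ≈ 0.22222)
E(C, D) = 2*C*(C + D) (E(C, D) = (2*C)*(C + D) = 2*C*(C + D))
(w*E(j, 2))*(-11) = (22*(2*(2/9)*(2/9 + 2)))*(-11) = (22*(2*(2/9)*(20/9)))*(-11) = (22*(80/81))*(-11) = (1760/81)*(-11) = -19360/81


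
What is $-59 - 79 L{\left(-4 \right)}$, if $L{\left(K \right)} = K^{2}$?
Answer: $-1323$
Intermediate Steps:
$-59 - 79 L{\left(-4 \right)} = -59 - 79 \left(-4\right)^{2} = -59 - 1264 = -1323$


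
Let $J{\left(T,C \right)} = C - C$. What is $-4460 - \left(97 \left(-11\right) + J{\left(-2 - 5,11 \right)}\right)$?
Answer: $-3393$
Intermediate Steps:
$J{\left(T,C \right)} = 0$
$-4460 - \left(97 \left(-11\right) + J{\left(-2 - 5,11 \right)}\right) = -4460 - \left(97 \left(-11\right) + 0\right) = -4460 - \left(-1067 + 0\right) = -4460 - -1067 = -4460 + 1067 = -3393$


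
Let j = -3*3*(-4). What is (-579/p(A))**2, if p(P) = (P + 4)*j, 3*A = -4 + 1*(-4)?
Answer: 37249/256 ≈ 145.50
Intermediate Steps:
A = -8/3 (A = (-4 + 1*(-4))/3 = (-4 - 4)/3 = (1/3)*(-8) = -8/3 ≈ -2.6667)
j = 36 (j = -9*(-4) = 36)
p(P) = 144 + 36*P (p(P) = (P + 4)*36 = (4 + P)*36 = 144 + 36*P)
(-579/p(A))**2 = (-579/(144 + 36*(-8/3)))**2 = (-579/(144 - 96))**2 = (-579/48)**2 = (-579*1/48)**2 = (-193/16)**2 = 37249/256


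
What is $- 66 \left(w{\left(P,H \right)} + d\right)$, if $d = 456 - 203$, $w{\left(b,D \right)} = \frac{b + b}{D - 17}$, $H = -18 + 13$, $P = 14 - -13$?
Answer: $-16536$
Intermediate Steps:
$P = 27$ ($P = 14 + 13 = 27$)
$H = -5$
$w{\left(b,D \right)} = \frac{2 b}{-17 + D}$
$d = 253$ ($d = 456 - 203 = 253$)
$- 66 \left(w{\left(P,H \right)} + d\right) = - 66 \left(2 \cdot 27 \frac{1}{-17 - 5} + 253\right) = - 66 \left(2 \cdot 27 \frac{1}{-22} + 253\right) = - 66 \left(2 \cdot 27 \left(- \frac{1}{22}\right) + 253\right) = - 66 \left(- \frac{27}{11} + 253\right) = \left(-66\right) \frac{2756}{11} = -16536$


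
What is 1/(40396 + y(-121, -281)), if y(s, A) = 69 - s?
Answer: 1/40586 ≈ 2.4639e-5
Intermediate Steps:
1/(40396 + y(-121, -281)) = 1/(40396 + (69 - 1*(-121))) = 1/(40396 + (69 + 121)) = 1/(40396 + 190) = 1/40586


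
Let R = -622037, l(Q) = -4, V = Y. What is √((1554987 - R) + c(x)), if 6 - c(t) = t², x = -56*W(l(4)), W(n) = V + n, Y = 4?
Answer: √2177030 ≈ 1475.5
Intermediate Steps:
V = 4
W(n) = 4 + n
x = 0 (x = -56*(4 - 4) = -56*0 = 0)
c(t) = 6 - t²
√((1554987 - R) + c(x)) = √((1554987 - 1*(-622037)) + (6 - 1*0²)) = √((1554987 + 622037) + (6 - 1*0)) = √(2177024 + (6 + 0)) = √(2177024 + 6) = √2177030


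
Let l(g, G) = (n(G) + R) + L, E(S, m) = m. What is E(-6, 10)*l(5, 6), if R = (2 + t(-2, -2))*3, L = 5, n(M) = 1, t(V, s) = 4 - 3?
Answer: 150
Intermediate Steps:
t(V, s) = 1
R = 9 (R = (2 + 1)*3 = 3*3 = 9)
l(g, G) = 15 (l(g, G) = (1 + 9) + 5 = 10 + 5 = 15)
E(-6, 10)*l(5, 6) = 10*15 = 150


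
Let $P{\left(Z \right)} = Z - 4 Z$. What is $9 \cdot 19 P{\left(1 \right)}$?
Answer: $-513$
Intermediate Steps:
$P{\left(Z \right)} = - 3 Z$
$9 \cdot 19 P{\left(1 \right)} = 9 \cdot 19 \left(\left(-3\right) 1\right) = 171 \left(-3\right) = -513$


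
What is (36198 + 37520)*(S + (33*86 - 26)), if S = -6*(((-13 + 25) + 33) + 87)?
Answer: 148910360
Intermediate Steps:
S = -792 (S = -6*((12 + 33) + 87) = -6*(45 + 87) = -6*132 = -792)
(36198 + 37520)*(S + (33*86 - 26)) = (36198 + 37520)*(-792 + (33*86 - 26)) = 73718*(-792 + (2838 - 26)) = 73718*(-792 + 2812) = 73718*2020 = 148910360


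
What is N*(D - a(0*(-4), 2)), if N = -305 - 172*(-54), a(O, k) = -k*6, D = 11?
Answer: 206609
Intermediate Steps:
a(O, k) = -6*k
N = 8983 (N = -305 + 9288 = 8983)
N*(D - a(0*(-4), 2)) = 8983*(11 - (-6)*2) = 8983*(11 - 1*(-12)) = 8983*(11 + 12) = 8983*23 = 206609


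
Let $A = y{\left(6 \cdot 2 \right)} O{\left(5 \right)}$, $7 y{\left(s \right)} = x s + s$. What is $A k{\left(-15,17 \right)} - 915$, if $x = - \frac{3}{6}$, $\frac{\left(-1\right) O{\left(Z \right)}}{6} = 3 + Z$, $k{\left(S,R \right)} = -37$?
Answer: $\frac{4251}{7} \approx 607.29$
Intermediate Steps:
$O{\left(Z \right)} = -18 - 6 Z$ ($O{\left(Z \right)} = - 6 \left(3 + Z\right) = -18 - 6 Z$)
$x = - \frac{1}{2}$ ($x = \left(-3\right) \frac{1}{6} = - \frac{1}{2} \approx -0.5$)
$y{\left(s \right)} = \frac{s}{14}$ ($y{\left(s \right)} = \frac{- \frac{s}{2} + s}{7} = \frac{\frac{1}{2} s}{7} = \frac{s}{14}$)
$A = - \frac{288}{7}$ ($A = \frac{6 \cdot 2}{14} \left(-18 - 30\right) = \frac{1}{14} \cdot 12 \left(-18 - 30\right) = \frac{6}{7} \left(-48\right) = - \frac{288}{7} \approx -41.143$)
$A k{\left(-15,17 \right)} - 915 = \left(- \frac{288}{7}\right) \left(-37\right) - 915 = \frac{10656}{7} - 915 = \frac{4251}{7}$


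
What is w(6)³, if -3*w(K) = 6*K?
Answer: -1728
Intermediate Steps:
w(K) = -2*K
w(6)³ = (-2*6)³ = (-12)³ = -1728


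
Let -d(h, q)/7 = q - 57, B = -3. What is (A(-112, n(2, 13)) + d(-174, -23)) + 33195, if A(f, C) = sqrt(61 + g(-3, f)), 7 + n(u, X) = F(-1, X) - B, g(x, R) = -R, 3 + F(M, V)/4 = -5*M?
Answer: 33755 + sqrt(173) ≈ 33768.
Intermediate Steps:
F(M, V) = -12 - 20*M (F(M, V) = -12 + 4*(-5*M) = -12 - 20*M)
d(h, q) = 399 - 7*q (d(h, q) = -7*(q - 57) = -7*(-57 + q) = 399 - 7*q)
n(u, X) = 4 (n(u, X) = -7 + ((-12 - 20*(-1)) - 1*(-3)) = -7 + ((-12 + 20) + 3) = -7 + (8 + 3) = -7 + 11 = 4)
A(f, C) = sqrt(61 - f)
(A(-112, n(2, 13)) + d(-174, -23)) + 33195 = (sqrt(61 - 1*(-112)) + (399 - 7*(-23))) + 33195 = (sqrt(61 + 112) + (399 + 161)) + 33195 = (sqrt(173) + 560) + 33195 = (560 + sqrt(173)) + 33195 = 33755 + sqrt(173)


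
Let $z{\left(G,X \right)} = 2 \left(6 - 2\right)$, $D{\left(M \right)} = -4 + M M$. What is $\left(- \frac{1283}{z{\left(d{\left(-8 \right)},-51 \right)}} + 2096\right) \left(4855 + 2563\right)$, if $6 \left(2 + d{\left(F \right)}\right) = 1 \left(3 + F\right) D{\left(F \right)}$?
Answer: $\frac{57433865}{4} \approx 1.4358 \cdot 10^{7}$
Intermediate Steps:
$D{\left(M \right)} = -4 + M^{2}$
$d{\left(F \right)} = -2 + \frac{\left(-4 + F^{2}\right) \left(3 + F\right)}{6}$ ($d{\left(F \right)} = -2 + \frac{1 \left(3 + F\right) \left(-4 + F^{2}\right)}{6} = -2 + \frac{\left(3 + F\right) \left(-4 + F^{2}\right)}{6} = -2 + \frac{\left(-4 + F^{2}\right) \left(3 + F\right)}{6}$)
$z{\left(G,X \right)} = 8$ ($z{\left(G,X \right)} = 2 \cdot 4 = 8$)
$\left(- \frac{1283}{z{\left(d{\left(-8 \right)},-51 \right)}} + 2096\right) \left(4855 + 2563\right) = \left(- \frac{1283}{8} + 2096\right) \left(4855 + 2563\right) = \left(\left(-1283\right) \frac{1}{8} + 2096\right) 7418 = \left(- \frac{1283}{8} + 2096\right) 7418 = \frac{15485}{8} \cdot 7418 = \frac{57433865}{4}$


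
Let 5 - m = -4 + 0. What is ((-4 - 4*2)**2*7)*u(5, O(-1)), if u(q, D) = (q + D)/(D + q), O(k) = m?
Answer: 1008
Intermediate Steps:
m = 9 (m = 5 - (-4 + 0) = 5 - 1*(-4) = 5 + 4 = 9)
O(k) = 9
u(q, D) = 1 (u(q, D) = (D + q)/(D + q) = 1)
((-4 - 4*2)**2*7)*u(5, O(-1)) = ((-4 - 4*2)**2*7)*1 = ((-4 - 8)**2*7)*1 = ((-12)**2*7)*1 = (144*7)*1 = 1008*1 = 1008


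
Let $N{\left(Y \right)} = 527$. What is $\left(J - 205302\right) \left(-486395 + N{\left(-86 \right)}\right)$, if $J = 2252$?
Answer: $98655497400$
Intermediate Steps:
$\left(J - 205302\right) \left(-486395 + N{\left(-86 \right)}\right) = \left(2252 - 205302\right) \left(-486395 + 527\right) = \left(-203050\right) \left(-485868\right) = 98655497400$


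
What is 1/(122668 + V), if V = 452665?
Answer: 1/575333 ≈ 1.7381e-6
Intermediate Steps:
1/(122668 + V) = 1/(122668 + 452665) = 1/575333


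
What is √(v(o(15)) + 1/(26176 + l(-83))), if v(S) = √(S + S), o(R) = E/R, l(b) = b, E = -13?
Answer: √(5870925 + 10212669735*I*√390)/391395 ≈ 0.81136 + 0.81133*I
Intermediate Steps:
o(R) = -13/R
v(S) = √2*√S (v(S) = √(2*S) = √2*√S)
√(v(o(15)) + 1/(26176 + l(-83))) = √(√2*√(-13/15) + 1/(26176 - 83)) = √(√2*√(-13*1/15) + 1/26093) = √(√2*√(-13/15) + 1/26093) = √(√2*(I*√195/15) + 1/26093) = √(I*√390/15 + 1/26093) = √(1/26093 + I*√390/15)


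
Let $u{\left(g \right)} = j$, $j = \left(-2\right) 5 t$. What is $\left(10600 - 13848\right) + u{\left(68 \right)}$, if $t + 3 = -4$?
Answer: $-3178$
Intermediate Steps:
$t = -7$ ($t = -3 - 4 = -7$)
$j = 70$ ($j = \left(-2\right) 5 \left(-7\right) = \left(-10\right) \left(-7\right) = 70$)
$u{\left(g \right)} = 70$
$\left(10600 - 13848\right) + u{\left(68 \right)} = \left(10600 - 13848\right) + 70 = -3248 + 70 = -3178$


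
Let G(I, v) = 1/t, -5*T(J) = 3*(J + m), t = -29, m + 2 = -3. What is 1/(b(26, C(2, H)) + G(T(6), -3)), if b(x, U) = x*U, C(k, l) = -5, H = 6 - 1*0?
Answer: -29/3771 ≈ -0.0076903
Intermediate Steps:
H = 6 (H = 6 + 0 = 6)
m = -5 (m = -2 - 3 = -5)
b(x, U) = U*x
T(J) = 3 - 3*J/5 (T(J) = -3*(J - 5)/5 = -3*(-5 + J)/5 = -(-15 + 3*J)/5 = 3 - 3*J/5)
G(I, v) = -1/29 (G(I, v) = 1/(-29) = -1/29)
1/(b(26, C(2, H)) + G(T(6), -3)) = 1/(-5*26 - 1/29) = 1/(-130 - 1/29) = 1/(-3771/29) = -29/3771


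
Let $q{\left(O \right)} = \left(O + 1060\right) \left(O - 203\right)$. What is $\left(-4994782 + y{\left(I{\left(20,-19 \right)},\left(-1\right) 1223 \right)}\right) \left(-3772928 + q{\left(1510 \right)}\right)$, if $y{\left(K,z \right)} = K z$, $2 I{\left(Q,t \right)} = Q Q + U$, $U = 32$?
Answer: $2176879245100$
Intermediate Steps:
$q{\left(O \right)} = \left(-203 + O\right) \left(1060 + O\right)$ ($q{\left(O \right)} = \left(1060 + O\right) \left(-203 + O\right) = \left(-203 + O\right) \left(1060 + O\right)$)
$I{\left(Q,t \right)} = 16 + \frac{Q^{2}}{2}$ ($I{\left(Q,t \right)} = \frac{Q Q + 32}{2} = \frac{Q^{2} + 32}{2} = \frac{32 + Q^{2}}{2} = 16 + \frac{Q^{2}}{2}$)
$\left(-4994782 + y{\left(I{\left(20,-19 \right)},\left(-1\right) 1223 \right)}\right) \left(-3772928 + q{\left(1510 \right)}\right) = \left(-4994782 + \left(16 + \frac{20^{2}}{2}\right) \left(\left(-1\right) 1223\right)\right) \left(-3772928 + \left(-215180 + 1510^{2} + 857 \cdot 1510\right)\right) = \left(-4994782 + \left(16 + \frac{1}{2} \cdot 400\right) \left(-1223\right)\right) \left(-3772928 + \left(-215180 + 2280100 + 1294070\right)\right) = \left(-4994782 + \left(16 + 200\right) \left(-1223\right)\right) \left(-3772928 + 3358990\right) = \left(-4994782 + 216 \left(-1223\right)\right) \left(-413938\right) = \left(-4994782 - 264168\right) \left(-413938\right) = \left(-5258950\right) \left(-413938\right) = 2176879245100$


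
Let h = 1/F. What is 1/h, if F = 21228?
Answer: 21228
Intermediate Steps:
h = 1/21228 ≈ 4.7108e-5
1/h = 1/(1/21228) = 21228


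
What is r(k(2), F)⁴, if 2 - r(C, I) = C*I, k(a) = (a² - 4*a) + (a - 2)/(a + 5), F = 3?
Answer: 38416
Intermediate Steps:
k(a) = a² - 4*a + (-2 + a)/(5 + a) (k(a) = (a² - 4*a) + (-2 + a)/(5 + a) = a² - 4*a + (-2 + a)/(5 + a))
r(C, I) = 2 - C*I
r(k(2), F)⁴ = (2 - 1*(-2 + 2² + 2³ - 19*2)/(5 + 2)*3)⁴ = (2 - 1*(-2 + 4 + 8 - 38)/7*3)⁴ = (2 - 1*(⅐)*(-28)*3)⁴ = (2 - 1*(-4)*3)⁴ = (2 + 12)⁴ = 14⁴ = 38416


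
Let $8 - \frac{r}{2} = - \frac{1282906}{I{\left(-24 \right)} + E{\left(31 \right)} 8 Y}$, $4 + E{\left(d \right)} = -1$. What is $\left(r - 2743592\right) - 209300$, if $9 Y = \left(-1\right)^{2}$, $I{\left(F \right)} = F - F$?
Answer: $- \frac{35301837}{10} \approx -3.5302 \cdot 10^{6}$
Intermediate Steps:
$I{\left(F \right)} = 0$
$E{\left(d \right)} = -5$ ($E{\left(d \right)} = -4 - 1 = -5$)
$Y = \frac{1}{9}$ ($Y = \frac{\left(-1\right)^{2}}{9} = \frac{1}{9} \cdot 1 = \frac{1}{9} \approx 0.11111$)
$r = - \frac{5772917}{10}$ ($r = 16 - 2 \left(- \frac{1282906}{0 - 5 \cdot 8 \cdot \frac{1}{9}}\right) = 16 - 2 \left(- \frac{1282906}{0 - \frac{40}{9}}\right) = 16 - 2 \left(- \frac{1282906}{- \frac{40}{9}}\right) = 16 - 2 \left(\left(-1282906\right) \left(- \frac{9}{40}\right)\right) = 16 - \frac{5773077}{10} = - \frac{5772917}{10} \approx -5.7729 \cdot 10^{5}$)
$\left(r - 2743592\right) - 209300 = \left(- \frac{5772917}{10} - 2743592\right) - 209300 = - \frac{33208837}{10} - 209300 = - \frac{35301837}{10}$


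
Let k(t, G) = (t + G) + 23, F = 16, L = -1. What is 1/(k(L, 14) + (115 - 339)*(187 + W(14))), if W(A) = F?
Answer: -1/45436 ≈ -2.2009e-5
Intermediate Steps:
W(A) = 16
k(t, G) = 23 + G + t (k(t, G) = (G + t) + 23 = 23 + G + t)
1/(k(L, 14) + (115 - 339)*(187 + W(14))) = 1/((23 + 14 - 1) + (115 - 339)*(187 + 16)) = 1/(36 - 224*203) = 1/(36 - 45472) = 1/(-45436) = -1/45436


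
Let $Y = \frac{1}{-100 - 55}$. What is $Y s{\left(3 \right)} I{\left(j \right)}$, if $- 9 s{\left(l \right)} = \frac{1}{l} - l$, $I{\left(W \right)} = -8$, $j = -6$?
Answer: $\frac{64}{4185} \approx 0.015293$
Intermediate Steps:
$Y = - \frac{1}{155}$ ($Y = \frac{1}{-155} = - \frac{1}{155} \approx -0.0064516$)
$s{\left(l \right)} = - \frac{1}{9 l} + \frac{l}{9}$ ($s{\left(l \right)} = - \frac{\frac{1}{l} - l}{9} = - \frac{1}{9 l} + \frac{l}{9}$)
$Y s{\left(3 \right)} I{\left(j \right)} = - \frac{\frac{1}{9} \cdot \frac{1}{3} \left(-1 + 3^{2}\right)}{155} \left(-8\right) = - \frac{\frac{1}{9} \cdot \frac{1}{3} \left(-1 + 9\right)}{155} \left(-8\right) = - \frac{\frac{1}{9} \cdot \frac{1}{3} \cdot 8}{155} \left(-8\right) = \left(- \frac{1}{155}\right) \frac{8}{27} \left(-8\right) = \left(- \frac{8}{4185}\right) \left(-8\right) = \frac{64}{4185}$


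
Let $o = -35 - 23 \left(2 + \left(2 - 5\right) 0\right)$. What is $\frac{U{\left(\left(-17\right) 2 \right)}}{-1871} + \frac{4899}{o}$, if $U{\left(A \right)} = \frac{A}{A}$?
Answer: $- \frac{3055370}{50517} \approx -60.482$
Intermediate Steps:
$U{\left(A \right)} = 1$
$o = -81$ ($o = -35 - 23 \left(2 - 0\right) = -35 - 23 \left(2 + 0\right) = -35 - 46 = -81$)
$\frac{U{\left(\left(-17\right) 2 \right)}}{-1871} + \frac{4899}{o} = 1 \frac{1}{-1871} + \frac{4899}{-81} = 1 \left(- \frac{1}{1871}\right) + 4899 \left(- \frac{1}{81}\right) = - \frac{1}{1871} - \frac{1633}{27} = - \frac{3055370}{50517}$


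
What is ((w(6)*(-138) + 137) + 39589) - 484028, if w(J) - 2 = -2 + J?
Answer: -445130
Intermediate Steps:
w(J) = J (w(J) = 2 + (-2 + J) = J)
((w(6)*(-138) + 137) + 39589) - 484028 = ((6*(-138) + 137) + 39589) - 484028 = ((-828 + 137) + 39589) - 484028 = (-691 + 39589) - 484028 = 38898 - 484028 = -445130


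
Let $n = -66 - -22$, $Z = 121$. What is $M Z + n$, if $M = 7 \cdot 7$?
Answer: $5885$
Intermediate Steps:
$M = 49$
$n = -44$ ($n = -66 + 22 = -44$)
$M Z + n = 49 \cdot 121 - 44 = 5929 - 44 = 5885$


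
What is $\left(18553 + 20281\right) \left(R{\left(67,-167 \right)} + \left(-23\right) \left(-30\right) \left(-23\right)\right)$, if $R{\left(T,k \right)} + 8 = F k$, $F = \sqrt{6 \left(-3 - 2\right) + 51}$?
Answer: $-616606252 - 6485278 \sqrt{21} \approx -6.4633 \cdot 10^{8}$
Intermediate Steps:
$F = \sqrt{21}$ ($F = \sqrt{6 \left(-5\right) + 51} = \sqrt{-30 + 51} = \sqrt{21} \approx 4.5826$)
$R{\left(T,k \right)} = -8 + k \sqrt{21}$ ($R{\left(T,k \right)} = -8 + \sqrt{21} k = -8 + k \sqrt{21}$)
$\left(18553 + 20281\right) \left(R{\left(67,-167 \right)} + \left(-23\right) \left(-30\right) \left(-23\right)\right) = \left(18553 + 20281\right) \left(\left(-8 - 167 \sqrt{21}\right) + \left(-23\right) \left(-30\right) \left(-23\right)\right) = 38834 \left(\left(-8 - 167 \sqrt{21}\right) + 690 \left(-23\right)\right) = 38834 \left(\left(-8 - 167 \sqrt{21}\right) - 15870\right) = 38834 \left(-15878 - 167 \sqrt{21}\right) = -616606252 - 6485278 \sqrt{21}$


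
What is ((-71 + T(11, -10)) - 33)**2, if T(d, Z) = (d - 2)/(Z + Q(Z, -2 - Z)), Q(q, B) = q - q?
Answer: 1100401/100 ≈ 11004.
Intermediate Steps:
Q(q, B) = 0
T(d, Z) = (-2 + d)/Z (T(d, Z) = (d - 2)/(Z + 0) = (-2 + d)/Z)
((-71 + T(11, -10)) - 33)**2 = ((-71 + (-2 + 11)/(-10)) - 33)**2 = ((-71 - 1/10*9) - 33)**2 = ((-71 - 9/10) - 33)**2 = (-719/10 - 33)**2 = (-1049/10)**2 = 1100401/100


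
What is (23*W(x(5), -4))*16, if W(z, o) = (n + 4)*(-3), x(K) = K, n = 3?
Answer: -7728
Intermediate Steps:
W(z, o) = -21 (W(z, o) = (3 + 4)*(-3) = 7*(-3) = -21)
(23*W(x(5), -4))*16 = (23*(-21))*16 = -483*16 = -7728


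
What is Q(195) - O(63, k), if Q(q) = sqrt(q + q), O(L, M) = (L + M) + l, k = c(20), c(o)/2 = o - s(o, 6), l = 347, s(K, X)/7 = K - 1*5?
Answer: -240 + sqrt(390) ≈ -220.25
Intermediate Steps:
s(K, X) = -35 + 7*K (s(K, X) = 7*(K - 1*5) = 7*(K - 5) = 7*(-5 + K) = -35 + 7*K)
c(o) = 70 - 12*o (c(o) = 2*(o - (-35 + 7*o)) = 2*(o + (35 - 7*o)) = 2*(35 - 6*o) = 70 - 12*o)
k = -170 (k = 70 - 12*20 = 70 - 240 = -170)
O(L, M) = 347 + L + M (O(L, M) = (L + M) + 347 = 347 + L + M)
Q(q) = sqrt(2)*sqrt(q) (Q(q) = sqrt(2*q) = sqrt(2)*sqrt(q))
Q(195) - O(63, k) = sqrt(2)*sqrt(195) - (347 + 63 - 170) = sqrt(390) - 1*240 = sqrt(390) - 240 = -240 + sqrt(390)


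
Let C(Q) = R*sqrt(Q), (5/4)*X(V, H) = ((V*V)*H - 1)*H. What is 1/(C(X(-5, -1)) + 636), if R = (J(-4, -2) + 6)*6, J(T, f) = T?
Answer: 265/167292 - sqrt(130)/83646 ≈ 0.0014477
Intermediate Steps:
R = 12 (R = (-4 + 6)*6 = 2*6 = 12)
X(V, H) = 4*H*(-1 + H*V**2)/5 (X(V, H) = 4*(((V*V)*H - 1)*H)/5 = 4*((V**2*H - 1)*H)/5 = 4*((H*V**2 - 1)*H)/5 = 4*((-1 + H*V**2)*H)/5 = 4*(H*(-1 + H*V**2))/5 = 4*H*(-1 + H*V**2)/5)
C(Q) = 12*sqrt(Q)
1/(C(X(-5, -1)) + 636) = 1/(12*sqrt((4/5)*(-1)*(-1 - 1*(-5)**2)) + 636) = 1/(12*sqrt((4/5)*(-1)*(-1 - 1*25)) + 636) = 1/(12*sqrt((4/5)*(-1)*(-1 - 25)) + 636) = 1/(12*sqrt((4/5)*(-1)*(-26)) + 636) = 1/(12*sqrt(104/5) + 636) = 1/(12*(2*sqrt(130)/5) + 636) = 1/(24*sqrt(130)/5 + 636) = 1/(636 + 24*sqrt(130)/5)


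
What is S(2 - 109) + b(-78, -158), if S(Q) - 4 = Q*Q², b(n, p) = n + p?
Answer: -1225275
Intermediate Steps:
S(Q) = 4 + Q³ (S(Q) = 4 + Q*Q² = 4 + Q³)
S(2 - 109) + b(-78, -158) = (4 + (2 - 109)³) + (-78 - 158) = (4 + (-107)³) - 236 = (4 - 1225043) - 236 = -1225039 - 236 = -1225275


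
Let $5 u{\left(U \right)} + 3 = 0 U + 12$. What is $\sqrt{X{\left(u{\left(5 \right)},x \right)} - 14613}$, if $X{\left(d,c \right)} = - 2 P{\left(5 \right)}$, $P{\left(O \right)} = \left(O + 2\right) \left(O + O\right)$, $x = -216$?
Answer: $i \sqrt{14753} \approx 121.46 i$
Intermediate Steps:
$P{\left(O \right)} = 2 O \left(2 + O\right)$ ($P{\left(O \right)} = \left(2 + O\right) 2 O = 2 O \left(2 + O\right)$)
$u{\left(U \right)} = \frac{9}{5}$ ($u{\left(U \right)} = - \frac{3}{5} + \frac{0 U + 12}{5} = - \frac{3}{5} + \frac{0 + 12}{5} = - \frac{3}{5} + \frac{1}{5} \cdot 12 = - \frac{3}{5} + \frac{12}{5} = \frac{9}{5}$)
$X{\left(d,c \right)} = -140$ ($X{\left(d,c \right)} = - 2 \cdot 2 \cdot 5 \left(2 + 5\right) = - 2 \cdot 2 \cdot 5 \cdot 7 = \left(-2\right) 70 = -140$)
$\sqrt{X{\left(u{\left(5 \right)},x \right)} - 14613} = \sqrt{-140 - 14613} = \sqrt{-14753} = i \sqrt{14753}$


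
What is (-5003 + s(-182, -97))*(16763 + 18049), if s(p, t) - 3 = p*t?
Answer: 440511048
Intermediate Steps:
s(p, t) = 3 + p*t
(-5003 + s(-182, -97))*(16763 + 18049) = (-5003 + (3 - 182*(-97)))*(16763 + 18049) = (-5003 + (3 + 17654))*34812 = (-5003 + 17657)*34812 = 12654*34812 = 440511048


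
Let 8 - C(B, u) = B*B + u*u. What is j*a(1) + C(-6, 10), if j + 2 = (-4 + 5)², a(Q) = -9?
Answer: -119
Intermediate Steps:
C(B, u) = 8 - B² - u² (C(B, u) = 8 - (B*B + u*u) = 8 - (B² + u²) = 8 + (-B² - u²) = 8 - B² - u²)
j = -1 (j = -2 + (-4 + 5)² = -2 + 1² = -2 + 1 = -1)
j*a(1) + C(-6, 10) = -1*(-9) + (8 - 1*(-6)² - 1*10²) = 9 + (8 - 1*36 - 1*100) = 9 + (8 - 36 - 100) = 9 - 128 = -119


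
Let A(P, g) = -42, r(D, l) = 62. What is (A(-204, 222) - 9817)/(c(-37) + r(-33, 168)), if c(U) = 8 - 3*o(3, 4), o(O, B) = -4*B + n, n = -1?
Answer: -9859/121 ≈ -81.479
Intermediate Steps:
o(O, B) = -1 - 4*B (o(O, B) = -4*B - 1 = -1 - 4*B)
c(U) = 59 (c(U) = 8 - 3*(-1 - 4*4) = 8 - 3*(-1 - 16) = 8 - 3*(-17) = 8 + 51 = 59)
(A(-204, 222) - 9817)/(c(-37) + r(-33, 168)) = (-42 - 9817)/(59 + 62) = -9859/121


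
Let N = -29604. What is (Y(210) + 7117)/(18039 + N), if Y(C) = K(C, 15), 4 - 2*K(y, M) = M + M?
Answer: -2368/3855 ≈ -0.61427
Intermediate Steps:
K(y, M) = 2 - M (K(y, M) = 2 - (M + M)/2 = 2 - M)
Y(C) = -13 (Y(C) = 2 - 1*15 = 2 - 15 = -13)
(Y(210) + 7117)/(18039 + N) = (-13 + 7117)/(18039 - 29604) = 7104/(-11565) = 7104*(-1/11565) = -2368/3855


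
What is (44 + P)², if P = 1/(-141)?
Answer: 38477209/19881 ≈ 1935.4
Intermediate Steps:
P = -1/141 ≈ -0.0070922
(44 + P)² = (44 - 1/141)² = (6203/141)² = 38477209/19881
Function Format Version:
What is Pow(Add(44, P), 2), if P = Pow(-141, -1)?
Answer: Rational(38477209, 19881) ≈ 1935.4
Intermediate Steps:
P = Rational(-1, 141) ≈ -0.0070922
Pow(Add(44, P), 2) = Pow(Add(44, Rational(-1, 141)), 2) = Pow(Rational(6203, 141), 2) = Rational(38477209, 19881)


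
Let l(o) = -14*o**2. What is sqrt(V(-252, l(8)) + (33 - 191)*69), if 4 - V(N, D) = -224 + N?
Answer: 3*I*sqrt(1158) ≈ 102.09*I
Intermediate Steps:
V(N, D) = 228 - N (V(N, D) = 4 - (-224 + N) = 4 + (224 - N) = 228 - N)
sqrt(V(-252, l(8)) + (33 - 191)*69) = sqrt((228 - 1*(-252)) + (33 - 191)*69) = sqrt((228 + 252) - 158*69) = sqrt(480 - 10902) = sqrt(-10422) = 3*I*sqrt(1158)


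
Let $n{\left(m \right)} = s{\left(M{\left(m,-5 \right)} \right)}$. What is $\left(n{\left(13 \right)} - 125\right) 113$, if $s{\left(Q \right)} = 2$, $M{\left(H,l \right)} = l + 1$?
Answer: $-13899$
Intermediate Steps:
$M{\left(H,l \right)} = 1 + l$
$n{\left(m \right)} = 2$
$\left(n{\left(13 \right)} - 125\right) 113 = \left(2 - 125\right) 113 = \left(-123\right) 113 = -13899$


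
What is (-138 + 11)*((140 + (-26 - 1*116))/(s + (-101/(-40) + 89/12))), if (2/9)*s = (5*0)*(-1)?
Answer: 30480/1193 ≈ 25.549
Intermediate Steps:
s = 0 (s = 9*((5*0)*(-1))/2 = 9*(0*(-1))/2 = (9/2)*0 = 0)
(-138 + 11)*((140 + (-26 - 1*116))/(s + (-101/(-40) + 89/12))) = (-138 + 11)*((140 + (-26 - 1*116))/(0 + (-101/(-40) + 89/12))) = -127*(140 + (-26 - 116))/(0 + (-101*(-1/40) + 89*(1/12))) = -127*(140 - 142)/(0 + (101/40 + 89/12)) = -(-254)/(0 + 1193/120) = -(-254)/1193/120 = -(-254)*120/1193 = -127*(-240/1193) = 30480/1193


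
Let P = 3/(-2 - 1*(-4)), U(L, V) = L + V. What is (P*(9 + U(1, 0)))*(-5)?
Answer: -75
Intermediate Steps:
P = 3/2 (P = 3/(-2 + 4) = 3/2 ≈ 1.5000)
(P*(9 + U(1, 0)))*(-5) = (3*(9 + (1 + 0))/2)*(-5) = (3*(9 + 1)/2)*(-5) = ((3/2)*10)*(-5) = 15*(-5) = -75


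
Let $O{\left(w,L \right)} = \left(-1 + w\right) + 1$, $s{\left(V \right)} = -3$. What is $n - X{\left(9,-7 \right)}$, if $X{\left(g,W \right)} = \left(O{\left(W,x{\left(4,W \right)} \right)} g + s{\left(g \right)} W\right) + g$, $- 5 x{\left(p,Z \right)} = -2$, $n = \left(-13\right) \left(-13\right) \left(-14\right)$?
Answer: $-2333$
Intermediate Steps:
$n = -2366$ ($n = 169 \left(-14\right) = -2366$)
$x{\left(p,Z \right)} = \frac{2}{5}$ ($x{\left(p,Z \right)} = \left(- \frac{1}{5}\right) \left(-2\right) = \frac{2}{5}$)
$O{\left(w,L \right)} = w$
$X{\left(g,W \right)} = g - 3 W + W g$ ($X{\left(g,W \right)} = \left(W g - 3 W\right) + g = \left(- 3 W + W g\right) + g = g - 3 W + W g$)
$n - X{\left(9,-7 \right)} = -2366 - \left(9 - -21 - 63\right) = -2366 - \left(9 + 21 - 63\right) = -2366 - -33 = -2366 + 33 = -2333$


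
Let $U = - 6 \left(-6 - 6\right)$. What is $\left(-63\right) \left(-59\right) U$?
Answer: $267624$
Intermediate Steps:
$U = 72$ ($U = \left(-6\right) \left(-12\right) = 72$)
$\left(-63\right) \left(-59\right) U = \left(-63\right) \left(-59\right) 72 = 3717 \cdot 72 = 267624$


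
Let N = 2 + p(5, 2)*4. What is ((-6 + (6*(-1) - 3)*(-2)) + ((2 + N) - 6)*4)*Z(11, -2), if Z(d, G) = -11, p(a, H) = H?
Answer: -396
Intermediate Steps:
N = 10 (N = 2 + 2*4 = 2 + 8 = 10)
((-6 + (6*(-1) - 3)*(-2)) + ((2 + N) - 6)*4)*Z(11, -2) = ((-6 + (6*(-1) - 3)*(-2)) + ((2 + 10) - 6)*4)*(-11) = ((-6 + (-6 - 3)*(-2)) + (12 - 6)*4)*(-11) = ((-6 - 9*(-2)) + 6*4)*(-11) = ((-6 + 18) + 24)*(-11) = (12 + 24)*(-11) = 36*(-11) = -396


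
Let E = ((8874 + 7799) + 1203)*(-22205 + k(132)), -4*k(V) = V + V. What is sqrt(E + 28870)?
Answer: I*sqrt(398087526) ≈ 19952.0*I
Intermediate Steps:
k(V) = -V/2 (k(V) = -(V + V)/4 = -V/2)
E = -398116396 (E = ((8874 + 7799) + 1203)*(-22205 - 1/2*132) = (16673 + 1203)*(-22205 - 66) = 17876*(-22271) = -398116396)
sqrt(E + 28870) = sqrt(-398116396 + 28870) = sqrt(-398087526) = I*sqrt(398087526)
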